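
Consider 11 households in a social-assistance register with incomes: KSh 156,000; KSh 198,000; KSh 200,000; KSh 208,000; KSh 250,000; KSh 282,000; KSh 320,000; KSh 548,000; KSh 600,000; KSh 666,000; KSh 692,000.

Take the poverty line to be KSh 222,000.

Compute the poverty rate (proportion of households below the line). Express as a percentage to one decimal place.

36.4%

4 of the 11 households have income below KSh 222,000.
H = 4/11 = 36.4%.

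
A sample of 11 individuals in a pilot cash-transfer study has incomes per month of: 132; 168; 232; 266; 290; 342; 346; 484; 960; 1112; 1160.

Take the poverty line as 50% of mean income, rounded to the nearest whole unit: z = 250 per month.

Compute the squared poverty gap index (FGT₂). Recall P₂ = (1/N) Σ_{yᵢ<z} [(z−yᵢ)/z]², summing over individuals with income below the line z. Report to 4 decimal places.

0.0305

Incomes under z: 132, 168, 232 (q = 3 of N = 11).
Shortfall ratios: (250−132)/250 = 0.4720; (250−168)/250 = 0.3280; (250−232)/250 = 0.0720.
Squared: 0.2228; 0.1076; 0.0052.
Sum = 0.335552; P₂ = 0.335552 / 11 = 0.0305.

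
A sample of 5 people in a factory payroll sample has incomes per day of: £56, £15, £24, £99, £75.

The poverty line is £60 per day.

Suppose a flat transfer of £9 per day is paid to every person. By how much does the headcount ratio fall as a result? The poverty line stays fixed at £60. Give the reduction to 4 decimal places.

Before: below the line — £15, £24, £56; headcount ratio = 0.600000.
After the £9 transfer: below the line — £24, £33; headcount ratio = 0.400000.
Reduction = 0.600000 − 0.400000 = 0.2000.

0.2000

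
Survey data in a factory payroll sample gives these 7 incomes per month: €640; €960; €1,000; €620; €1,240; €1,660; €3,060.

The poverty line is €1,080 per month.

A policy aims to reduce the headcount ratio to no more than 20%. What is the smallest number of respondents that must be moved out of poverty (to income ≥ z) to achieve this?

3

4 of the 7 respondents are poor, so H = 4/7 = 0.571.
A headcount ratio of at most 20% allows at most ⌊0.20 × 7⌋ = 1 poor respondents.
So at least 4 − 1 = 3 must be lifted.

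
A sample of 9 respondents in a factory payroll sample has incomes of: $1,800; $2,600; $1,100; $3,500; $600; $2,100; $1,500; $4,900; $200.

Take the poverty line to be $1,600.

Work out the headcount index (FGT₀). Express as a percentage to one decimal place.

44.4%

4 of the 9 respondents have income below $1,600.
H = 4/9 = 44.4%.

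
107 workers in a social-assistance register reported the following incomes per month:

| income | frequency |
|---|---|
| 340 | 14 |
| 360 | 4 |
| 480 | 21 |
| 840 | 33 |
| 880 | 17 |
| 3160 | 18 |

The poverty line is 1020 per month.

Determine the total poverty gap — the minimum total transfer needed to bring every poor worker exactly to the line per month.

31820

Poor units: 14×340, 4×360, 21×480, 33×840, 17×880 (q = 89 of N = 107).
Individual gaps: 14×(1020−340) = 9520; 4×(1020−360) = 2640; 21×(1020−480) = 11340; 33×(1020−840) = 5940; 17×(1020−880) = 2380.
Aggregate gap = 31820.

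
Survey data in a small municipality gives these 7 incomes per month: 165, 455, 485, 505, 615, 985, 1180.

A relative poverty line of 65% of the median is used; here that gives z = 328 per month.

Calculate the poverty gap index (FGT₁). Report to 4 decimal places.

0.0710

Below the line: 165 (q = 1 of N = 7).
Gap ratios (z−y)/z: (328−165)/328 = 0.4970.
Σ = 0.496951. Dividing by the full population N = 7 gives P₁ = 0.0710.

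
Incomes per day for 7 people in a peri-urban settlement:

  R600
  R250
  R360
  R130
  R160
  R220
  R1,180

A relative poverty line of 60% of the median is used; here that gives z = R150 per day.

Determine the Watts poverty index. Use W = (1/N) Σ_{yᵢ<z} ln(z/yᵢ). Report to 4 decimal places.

0.0204

Below the line: R130 (q = 1 of N = 7).
ln(z/y) terms: ln(150/130) = 0.1431.
W = 0.143101 / 7 = 0.0204.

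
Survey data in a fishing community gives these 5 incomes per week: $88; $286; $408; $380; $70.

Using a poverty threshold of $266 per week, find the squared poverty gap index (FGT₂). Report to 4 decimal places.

Incomes under z: $70, $88 (q = 2 of N = 5).
Gap ratios (z−y)/z: (266−70)/266 = 0.7368; (266−88)/266 = 0.6692.
Squared: 0.5429; 0.4478.
Sum = 0.990729; P₂ = 0.990729 / 5 = 0.1981.

0.1981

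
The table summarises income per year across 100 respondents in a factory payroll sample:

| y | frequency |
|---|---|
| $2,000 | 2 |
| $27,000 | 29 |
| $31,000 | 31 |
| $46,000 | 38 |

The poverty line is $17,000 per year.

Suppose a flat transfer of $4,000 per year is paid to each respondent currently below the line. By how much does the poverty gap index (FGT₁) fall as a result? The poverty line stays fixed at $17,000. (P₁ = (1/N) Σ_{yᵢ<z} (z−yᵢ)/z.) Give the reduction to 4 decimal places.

0.0047

Before: below the line — 2×$2,000; poverty gap index (FGT₁) = 0.017647.
After the $4,000 transfer: below the line — 2×$6,000; poverty gap index (FGT₁) = 0.012941.
Reduction = 0.017647 − 0.012941 = 0.0047.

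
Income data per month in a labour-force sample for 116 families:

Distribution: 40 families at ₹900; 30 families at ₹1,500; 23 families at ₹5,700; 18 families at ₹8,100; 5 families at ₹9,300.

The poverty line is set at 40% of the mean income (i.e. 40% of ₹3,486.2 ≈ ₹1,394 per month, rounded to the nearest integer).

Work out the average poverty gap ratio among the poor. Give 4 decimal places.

Below the line: 40×₹900 (q = 40 of N = 116).
Relative gaps: 0.3544 (×40); sum = 14.175036.
The income-gap ratio divides by q (the poor only): 14.175036 / 40 = 0.3544.

0.3544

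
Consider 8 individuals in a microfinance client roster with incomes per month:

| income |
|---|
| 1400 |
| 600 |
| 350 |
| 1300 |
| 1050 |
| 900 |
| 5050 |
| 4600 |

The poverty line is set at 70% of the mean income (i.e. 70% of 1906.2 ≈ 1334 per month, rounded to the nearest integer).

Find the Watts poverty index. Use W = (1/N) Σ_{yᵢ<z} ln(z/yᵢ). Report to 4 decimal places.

0.3495

Below the line: 350, 600, 900, 1050, 1300 (q = 5 of N = 8).
Log gaps: ln(1334/350) = 1.3380; ln(1334/600) = 0.7990; ln(1334/900) = 0.3935; ln(1334/1050) = 0.2394; ln(1334/1300) = 0.0258.
W = 2.795764 / 8 = 0.3495.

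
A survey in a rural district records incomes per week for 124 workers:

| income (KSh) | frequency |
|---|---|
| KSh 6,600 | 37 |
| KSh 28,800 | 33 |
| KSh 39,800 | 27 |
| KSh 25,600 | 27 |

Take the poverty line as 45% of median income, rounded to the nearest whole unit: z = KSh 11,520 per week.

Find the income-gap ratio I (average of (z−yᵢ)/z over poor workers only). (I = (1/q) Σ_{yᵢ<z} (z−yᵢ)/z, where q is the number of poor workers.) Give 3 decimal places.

0.427

Below the line: 37×KSh 6,600 (q = 37 of N = 124).
Relative gaps: 0.4271 (×37); sum = 15.802083.
The income-gap ratio divides by q (the poor only): 15.802083 / 37 = 0.427.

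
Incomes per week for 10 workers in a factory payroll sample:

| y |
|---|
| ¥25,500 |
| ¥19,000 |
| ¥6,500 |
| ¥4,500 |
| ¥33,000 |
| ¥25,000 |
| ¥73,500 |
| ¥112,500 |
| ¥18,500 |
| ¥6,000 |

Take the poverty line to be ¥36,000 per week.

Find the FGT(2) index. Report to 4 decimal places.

0.2776

Below z: ¥4,500, ¥6,000, ¥6,500, ¥18,500, ¥19,000, ¥25,000, ¥25,500, ¥33,000 (q = 8 of N = 10).
Gap ratios (z−y)/z: (36000−4500)/36000 = 0.8750; (36000−6000)/36000 = 0.8333; (36000−6500)/36000 = 0.8194; (36000−18500)/36000 = 0.4861; (36000−19000)/36000 = 0.4722; (36000−25000)/36000 = 0.3056; (36000−25500)/36000 = 0.2917; (36000−33000)/36000 = 0.0833.
Squared: 0.7656; 0.6944; 0.6715; 0.2363; 0.2230; 0.0934; 0.0851; 0.0069.
Sum = 2.776235; P₂ = 2.776235 / 10 = 0.2776.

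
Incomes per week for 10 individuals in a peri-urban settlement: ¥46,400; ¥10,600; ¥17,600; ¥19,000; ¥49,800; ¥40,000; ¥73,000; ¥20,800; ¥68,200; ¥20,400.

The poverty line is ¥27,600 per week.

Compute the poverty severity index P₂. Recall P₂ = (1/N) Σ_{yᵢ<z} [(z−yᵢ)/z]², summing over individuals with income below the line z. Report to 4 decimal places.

0.0737

Below the line: ¥10,600, ¥17,600, ¥19,000, ¥20,400, ¥20,800 (q = 5 of N = 10).
Normalized shortfalls: (27600−10600)/27600 = 0.6159; (27600−17600)/27600 = 0.3623; (27600−19000)/27600 = 0.3116; (27600−20400)/27600 = 0.2609; (27600−20800)/27600 = 0.2464.
Squared: 0.3794; 0.1313; 0.0971; 0.0681; 0.0607.
Sum = 0.736505; P₂ = 0.736505 / 10 = 0.0737.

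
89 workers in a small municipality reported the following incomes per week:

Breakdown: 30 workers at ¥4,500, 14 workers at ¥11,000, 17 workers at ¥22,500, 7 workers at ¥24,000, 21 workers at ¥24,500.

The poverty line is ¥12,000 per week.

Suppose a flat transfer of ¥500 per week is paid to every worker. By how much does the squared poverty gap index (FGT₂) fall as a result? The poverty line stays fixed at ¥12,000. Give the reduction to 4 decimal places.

0.0178

Before: below the line — 30×¥4,500, 14×¥11,000; squared poverty gap index (FGT₂) = 0.132764.
After the ¥500 transfer: below the line — 30×¥5,000, 14×¥11,500; squared poverty gap index (FGT₂) = 0.114973.
Reduction = 0.132764 − 0.114973 = 0.0178.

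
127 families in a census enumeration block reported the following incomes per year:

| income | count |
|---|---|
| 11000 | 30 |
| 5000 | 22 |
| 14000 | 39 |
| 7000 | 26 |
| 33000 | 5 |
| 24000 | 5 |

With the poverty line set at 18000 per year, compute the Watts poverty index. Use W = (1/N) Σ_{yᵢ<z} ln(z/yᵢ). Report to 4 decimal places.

Incomes under z: 22×5000, 26×7000, 30×11000, 39×14000 (q = 117 of N = 127).
Log gaps: ln(18000/5000) = 1.2809 (×22); ln(18000/7000) = 0.9445 (×26); ln(18000/11000) = 0.4925 (×30); ln(18000/14000) = 0.2513 (×39).
W = 77.312104 / 127 = 0.6088.

0.6088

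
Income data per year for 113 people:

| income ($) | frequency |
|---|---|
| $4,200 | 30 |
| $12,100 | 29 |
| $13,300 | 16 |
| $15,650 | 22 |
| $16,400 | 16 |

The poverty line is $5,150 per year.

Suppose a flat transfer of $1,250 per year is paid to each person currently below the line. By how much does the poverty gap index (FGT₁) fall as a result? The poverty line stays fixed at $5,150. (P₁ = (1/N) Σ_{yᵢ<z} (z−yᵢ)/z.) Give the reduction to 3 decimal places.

Before: below the line — 30×$4,200; poverty gap index (FGT₁) = 0.04897.
After the $1,250 transfer: below the line — none; poverty gap index (FGT₁) = 0.00000.
Reduction = 0.04897 − 0.00000 = 0.049.

0.049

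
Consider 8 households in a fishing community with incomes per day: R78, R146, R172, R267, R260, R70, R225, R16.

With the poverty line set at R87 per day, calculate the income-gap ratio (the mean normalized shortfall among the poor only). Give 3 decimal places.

Below z: R16, R70, R78 (q = 3 of N = 8).
Shortfall ratios (z−y)/z: 0.8161, 0.1954, 0.1034; sum = 1.114943.
I averages over the q = 3 poor units only: 1.114943 / 3 = 0.372.

0.372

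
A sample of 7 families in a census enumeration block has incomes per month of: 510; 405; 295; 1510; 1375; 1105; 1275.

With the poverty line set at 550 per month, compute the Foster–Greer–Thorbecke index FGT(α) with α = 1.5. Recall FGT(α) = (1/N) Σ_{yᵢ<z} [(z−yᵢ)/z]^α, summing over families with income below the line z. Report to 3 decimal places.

0.067

Below the line: 295, 405, 510 (q = 3 of N = 7).
Gap ratios (z−y)/z: (550−295)/550 = 0.4636; (550−405)/550 = 0.2636; (550−510)/550 = 0.0727.
Raised to α = 1.5: 0.31569; 0.13537; 0.01961.
Sum = 0.470673; FGT(1.5) = 0.470673 / 7 = 0.067.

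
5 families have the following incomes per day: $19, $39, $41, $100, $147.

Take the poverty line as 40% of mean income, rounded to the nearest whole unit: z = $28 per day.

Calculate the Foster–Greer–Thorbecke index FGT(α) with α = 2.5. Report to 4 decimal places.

0.0117

Below z: $19 (q = 1 of N = 5).
Gap ratios (z−y)/z: (28−19)/28 = 0.3214.
Raised to α = 2.5: 0.05857.
Sum = 0.058575; FGT(2.5) = 0.058575 / 5 = 0.0117.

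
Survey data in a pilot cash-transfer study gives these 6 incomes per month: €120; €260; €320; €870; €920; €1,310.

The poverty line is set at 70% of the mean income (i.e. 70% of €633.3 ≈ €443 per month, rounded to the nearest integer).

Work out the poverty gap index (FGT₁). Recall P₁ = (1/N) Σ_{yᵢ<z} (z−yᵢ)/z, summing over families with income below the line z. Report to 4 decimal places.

Incomes under z: €120, €260, €320 (q = 3 of N = 6).
Normalized shortfalls: (443−120)/443 = 0.7291; (443−260)/443 = 0.4131; (443−320)/443 = 0.2777.
Σ = 1.419865. Dividing by the full population N = 6 gives P₁ = 0.2366.

0.2366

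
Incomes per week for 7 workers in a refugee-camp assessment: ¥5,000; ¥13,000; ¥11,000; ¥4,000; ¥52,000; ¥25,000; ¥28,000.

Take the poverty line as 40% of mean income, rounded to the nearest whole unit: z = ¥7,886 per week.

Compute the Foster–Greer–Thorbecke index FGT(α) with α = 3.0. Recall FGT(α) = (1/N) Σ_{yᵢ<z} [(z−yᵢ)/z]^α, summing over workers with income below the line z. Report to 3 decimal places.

Poor units: ¥4,000, ¥5,000 (q = 2 of N = 7).
Shortfall ratios: (7886−4000)/7886 = 0.4928; (7886−5000)/7886 = 0.3660.
Raised to α = 3.0: 0.11966; 0.04901.
Sum = 0.168671; FGT(3.0) = 0.168671 / 7 = 0.024.

0.024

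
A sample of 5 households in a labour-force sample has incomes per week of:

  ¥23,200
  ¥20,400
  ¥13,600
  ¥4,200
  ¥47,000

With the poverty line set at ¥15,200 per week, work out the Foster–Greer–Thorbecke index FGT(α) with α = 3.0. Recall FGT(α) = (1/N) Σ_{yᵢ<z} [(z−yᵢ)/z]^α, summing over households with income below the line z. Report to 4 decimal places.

0.0760

Below the line: ¥4,200, ¥13,600 (q = 2 of N = 5).
Gap ratios (z−y)/z: (15200−4200)/15200 = 0.7237; (15200−13600)/15200 = 0.1053.
Raised to α = 3.0: 0.37901; 0.00117.
Sum = 0.380173; FGT(3.0) = 0.380173 / 5 = 0.0760.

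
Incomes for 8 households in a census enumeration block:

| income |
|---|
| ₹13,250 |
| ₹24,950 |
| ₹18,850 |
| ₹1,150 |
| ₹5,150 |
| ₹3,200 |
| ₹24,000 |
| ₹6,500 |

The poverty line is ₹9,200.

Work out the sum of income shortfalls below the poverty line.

Below z: ₹1,150, ₹3,200, ₹5,150, ₹6,500 (q = 4 of N = 8).
Individual gaps: 9200−1150 = 8050; 9200−3200 = 6000; 9200−5150 = 4050; 9200−6500 = 2700.
Aggregate gap = ₹20,800.

₹20,800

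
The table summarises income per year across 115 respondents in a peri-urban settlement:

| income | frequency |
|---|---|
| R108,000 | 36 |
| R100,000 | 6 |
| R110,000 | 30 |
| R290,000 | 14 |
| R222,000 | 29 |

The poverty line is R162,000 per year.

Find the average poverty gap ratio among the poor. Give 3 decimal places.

0.332

Poor units: 6×R100,000, 36×R108,000, 30×R110,000 (q = 72 of N = 115).
Relative gaps: 0.3827 (×6), 0.3333 (×36), 0.3210 (×30); sum = 23.925926.
The income-gap ratio divides by q (the poor only): 23.925926 / 72 = 0.332.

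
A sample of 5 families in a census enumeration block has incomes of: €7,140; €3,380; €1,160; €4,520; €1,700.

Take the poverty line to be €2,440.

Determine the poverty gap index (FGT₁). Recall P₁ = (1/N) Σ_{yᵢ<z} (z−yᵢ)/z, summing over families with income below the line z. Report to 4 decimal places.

Incomes under z: €1,160, €1,700 (q = 2 of N = 5).
Normalized shortfalls: (2440−1160)/2440 = 0.5246; (2440−1700)/2440 = 0.3033.
Sum of shortfalls = 0.827869; P₁ averages over all N: 0.827869 / 5 = 0.1656.

0.1656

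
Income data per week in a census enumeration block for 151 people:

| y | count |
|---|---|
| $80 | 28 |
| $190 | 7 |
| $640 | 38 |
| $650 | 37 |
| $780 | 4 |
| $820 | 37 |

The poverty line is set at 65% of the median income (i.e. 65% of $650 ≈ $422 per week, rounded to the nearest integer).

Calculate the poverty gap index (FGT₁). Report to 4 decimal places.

Below the line: 28×$80, 7×$190 (q = 35 of N = 151).
Shortfall ratios: (422−80)/422 = 0.8104 (×28); (422−190)/422 = 0.5498 (×7).
Sum of shortfalls = 26.540284; P₁ averages over all N: 26.540284 / 151 = 0.1758.

0.1758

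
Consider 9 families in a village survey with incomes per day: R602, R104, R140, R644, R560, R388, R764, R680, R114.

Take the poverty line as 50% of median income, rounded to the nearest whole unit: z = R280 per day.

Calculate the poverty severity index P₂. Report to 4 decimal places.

Poor units: R104, R114, R140 (q = 3 of N = 9).
Gap ratios (z−y)/z: (280−104)/280 = 0.6286; (280−114)/280 = 0.5929; (280−140)/280 = 0.5000.
Squared: 0.3951; 0.3515; 0.2500.
Sum = 0.996582; P₂ = 0.996582 / 9 = 0.1107.

0.1107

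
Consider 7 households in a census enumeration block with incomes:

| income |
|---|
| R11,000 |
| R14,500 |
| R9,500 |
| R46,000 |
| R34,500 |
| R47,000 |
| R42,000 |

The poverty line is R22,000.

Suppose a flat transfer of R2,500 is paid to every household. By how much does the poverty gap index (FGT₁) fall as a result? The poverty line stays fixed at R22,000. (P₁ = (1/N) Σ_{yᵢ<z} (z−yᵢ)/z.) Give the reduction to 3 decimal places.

0.049

Before: below the line — R9,500, R11,000, R14,500; poverty gap index (FGT₁) = 0.20130.
After the R2,500 transfer: below the line — R12,000, R13,500, R17,000; poverty gap index (FGT₁) = 0.15260.
Reduction = 0.20130 − 0.15260 = 0.049.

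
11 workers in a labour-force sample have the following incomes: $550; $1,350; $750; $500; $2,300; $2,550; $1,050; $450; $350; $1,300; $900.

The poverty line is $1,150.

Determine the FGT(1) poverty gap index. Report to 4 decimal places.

Below the line: $350, $450, $500, $550, $750, $900, $1,050 (q = 7 of N = 11).
Shortfall ratios: (1150−350)/1150 = 0.6957; (1150−450)/1150 = 0.6087; (1150−500)/1150 = 0.5652; (1150−550)/1150 = 0.5217; (1150−750)/1150 = 0.3478; (1150−900)/1150 = 0.2174; (1150−1050)/1150 = 0.0870.
Σ = 3.043478. Dividing by the full population N = 11 gives P₁ = 0.2767.

0.2767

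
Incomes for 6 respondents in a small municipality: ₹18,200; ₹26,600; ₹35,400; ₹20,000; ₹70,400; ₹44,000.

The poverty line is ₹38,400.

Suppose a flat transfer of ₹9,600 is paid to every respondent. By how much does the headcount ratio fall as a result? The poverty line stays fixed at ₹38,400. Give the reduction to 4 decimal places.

0.1667

Before: below the line — ₹18,200, ₹20,000, ₹26,600, ₹35,400; headcount ratio = 0.666667.
After the ₹9,600 transfer: below the line — ₹27,800, ₹29,600, ₹36,200; headcount ratio = 0.500000.
Reduction = 0.666667 − 0.500000 = 0.1667.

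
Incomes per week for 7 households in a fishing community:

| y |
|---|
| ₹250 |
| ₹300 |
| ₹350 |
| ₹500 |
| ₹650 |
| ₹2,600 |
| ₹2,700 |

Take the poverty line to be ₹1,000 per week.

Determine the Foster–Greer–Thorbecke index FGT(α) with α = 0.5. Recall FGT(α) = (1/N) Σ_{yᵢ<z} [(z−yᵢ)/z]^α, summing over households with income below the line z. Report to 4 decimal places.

0.5439

Below z: ₹250, ₹300, ₹350, ₹500, ₹650 (q = 5 of N = 7).
Relative gaps: (1000−250)/1000 = 0.7500; (1000−300)/1000 = 0.7000; (1000−350)/1000 = 0.6500; (1000−500)/1000 = 0.5000; (1000−650)/1000 = 0.3500.
Raised to α = 0.5: 0.86603; 0.83666; 0.80623; 0.70711; 0.59161.
Sum = 3.807626; FGT(0.5) = 3.807626 / 7 = 0.5439.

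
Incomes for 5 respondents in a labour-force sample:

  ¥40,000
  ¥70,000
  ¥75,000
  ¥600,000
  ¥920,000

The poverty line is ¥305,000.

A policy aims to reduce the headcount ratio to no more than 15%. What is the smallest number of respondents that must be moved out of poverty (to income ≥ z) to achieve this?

3

3 of the 5 respondents are poor, so H = 3/5 = 0.600.
A headcount ratio of at most 15% allows at most ⌊0.15 × 5⌋ = 0 poor respondents.
So at least 3 − 0 = 3 must be lifted.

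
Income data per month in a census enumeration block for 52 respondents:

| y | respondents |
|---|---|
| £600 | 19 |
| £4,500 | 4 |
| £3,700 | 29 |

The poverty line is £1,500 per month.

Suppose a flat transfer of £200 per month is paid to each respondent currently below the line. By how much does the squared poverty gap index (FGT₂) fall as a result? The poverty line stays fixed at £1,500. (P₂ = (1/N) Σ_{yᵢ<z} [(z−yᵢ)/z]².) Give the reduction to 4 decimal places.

Before: below the line — 19×£600; squared poverty gap index (FGT₂) = 0.131538.
After the £200 transfer: below the line — 19×£800; squared poverty gap index (FGT₂) = 0.079573.
Reduction = 0.131538 − 0.079573 = 0.0520.

0.0520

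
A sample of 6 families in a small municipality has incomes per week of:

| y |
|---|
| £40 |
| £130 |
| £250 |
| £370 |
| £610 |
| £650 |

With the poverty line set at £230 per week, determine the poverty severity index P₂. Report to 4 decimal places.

0.1452

Below the line: £40, £130 (q = 2 of N = 6).
Relative gaps: (230−40)/230 = 0.8261; (230−130)/230 = 0.4348.
Squared: 0.6824; 0.1890.
Sum = 0.871456; P₂ = 0.871456 / 6 = 0.1452.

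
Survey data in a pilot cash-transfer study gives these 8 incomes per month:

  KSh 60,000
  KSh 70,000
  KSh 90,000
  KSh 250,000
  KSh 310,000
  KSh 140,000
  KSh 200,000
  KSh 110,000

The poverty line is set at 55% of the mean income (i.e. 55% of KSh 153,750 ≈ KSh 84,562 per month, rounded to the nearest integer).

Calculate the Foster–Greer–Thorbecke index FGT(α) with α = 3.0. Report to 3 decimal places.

Incomes under z: KSh 60,000, KSh 70,000 (q = 2 of N = 8).
Gap ratios (z−y)/z: (84562−60000)/84562 = 0.2905; (84562−70000)/84562 = 0.1722.
Raised to α = 3.0: 0.02451; 0.00511.
Sum = 0.029612; FGT(3.0) = 0.029612 / 8 = 0.004.

0.004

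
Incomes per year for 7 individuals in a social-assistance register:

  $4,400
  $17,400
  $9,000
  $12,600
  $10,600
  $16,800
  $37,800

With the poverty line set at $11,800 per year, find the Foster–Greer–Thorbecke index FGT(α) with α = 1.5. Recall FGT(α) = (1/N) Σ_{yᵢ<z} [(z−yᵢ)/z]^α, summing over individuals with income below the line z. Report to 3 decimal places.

0.092

Below z: $4,400, $9,000, $10,600 (q = 3 of N = 7).
Shortfall ratios: (11800−4400)/11800 = 0.6271; (11800−9000)/11800 = 0.2373; (11800−10600)/11800 = 0.1017.
Raised to α = 1.5: 0.49662; 0.11559; 0.03243.
Sum = 0.644639; FGT(1.5) = 0.644639 / 7 = 0.092.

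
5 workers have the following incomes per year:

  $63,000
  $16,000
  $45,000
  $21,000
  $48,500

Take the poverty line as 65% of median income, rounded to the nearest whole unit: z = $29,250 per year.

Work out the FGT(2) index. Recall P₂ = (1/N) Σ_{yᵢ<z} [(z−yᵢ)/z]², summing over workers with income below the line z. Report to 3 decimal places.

0.057

Below the line: $16,000, $21,000 (q = 2 of N = 5).
Shortfall ratios: (29250−16000)/29250 = 0.4530; (29250−21000)/29250 = 0.2821.
Squared: 0.2052; 0.0796.
Sum = 0.284754; P₂ = 0.284754 / 5 = 0.057.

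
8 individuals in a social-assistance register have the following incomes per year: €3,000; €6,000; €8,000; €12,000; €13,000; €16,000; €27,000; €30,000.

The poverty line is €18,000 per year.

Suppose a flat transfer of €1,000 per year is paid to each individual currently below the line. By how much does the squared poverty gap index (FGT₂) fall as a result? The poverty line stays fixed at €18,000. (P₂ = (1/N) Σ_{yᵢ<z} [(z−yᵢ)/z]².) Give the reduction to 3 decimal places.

0.036

Before: below the line — €3,000, €6,000, €8,000, €12,000, €13,000, €16,000; squared poverty gap index (FGT₂) = 0.20602.
After the €1,000 transfer: below the line — €4,000, €7,000, €9,000, €13,000, €14,000, €17,000; squared poverty gap index (FGT₂) = 0.16975.
Reduction = 0.20602 − 0.16975 = 0.036.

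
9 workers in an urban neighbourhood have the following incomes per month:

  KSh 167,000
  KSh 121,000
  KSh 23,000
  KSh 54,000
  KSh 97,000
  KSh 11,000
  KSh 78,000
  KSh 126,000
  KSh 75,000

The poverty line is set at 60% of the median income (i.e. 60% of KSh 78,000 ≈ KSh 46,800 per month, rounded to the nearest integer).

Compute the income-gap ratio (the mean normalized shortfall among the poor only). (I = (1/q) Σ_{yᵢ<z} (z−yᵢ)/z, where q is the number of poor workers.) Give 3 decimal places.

0.637

Poor units: KSh 11,000, KSh 23,000 (q = 2 of N = 9).
Shortfall ratios (z−y)/z: 0.7650, 0.5085; sum = 1.273504.
The income-gap ratio divides by q (the poor only): 1.273504 / 2 = 0.637.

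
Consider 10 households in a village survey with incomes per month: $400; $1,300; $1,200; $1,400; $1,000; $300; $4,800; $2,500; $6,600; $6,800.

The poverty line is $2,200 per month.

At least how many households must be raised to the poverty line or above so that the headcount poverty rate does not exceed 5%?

6

Currently q = 6 of N = 10 are below the line (H = 0.600).
A headcount ratio of at most 5% allows at most ⌊0.05 × 10⌋ = 0 poor households.
So at least 6 − 0 = 6 must be lifted.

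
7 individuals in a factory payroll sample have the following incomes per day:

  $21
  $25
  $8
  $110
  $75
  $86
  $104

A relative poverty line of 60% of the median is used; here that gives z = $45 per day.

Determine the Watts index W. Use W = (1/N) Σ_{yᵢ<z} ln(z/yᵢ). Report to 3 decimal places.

0.440

Below z: $8, $21, $25 (q = 3 of N = 7).
Log shortfalls: ln(45/8) = 1.7272; ln(45/21) = 0.7621; ln(45/25) = 0.5878.
W = 3.077148 / 7 = 0.440.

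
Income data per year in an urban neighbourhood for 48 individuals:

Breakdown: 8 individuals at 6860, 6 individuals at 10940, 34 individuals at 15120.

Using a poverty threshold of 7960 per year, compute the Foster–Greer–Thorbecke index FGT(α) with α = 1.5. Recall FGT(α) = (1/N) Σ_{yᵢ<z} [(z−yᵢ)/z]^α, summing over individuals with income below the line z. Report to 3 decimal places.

0.009

Incomes under z: 8×6860 (q = 8 of N = 48).
Relative gaps: (7960−6860)/7960 = 0.1382 (×8).
Raised to α = 1.5: 0.05137 (×8).
Sum = 0.410969; FGT(1.5) = 0.410969 / 48 = 0.009.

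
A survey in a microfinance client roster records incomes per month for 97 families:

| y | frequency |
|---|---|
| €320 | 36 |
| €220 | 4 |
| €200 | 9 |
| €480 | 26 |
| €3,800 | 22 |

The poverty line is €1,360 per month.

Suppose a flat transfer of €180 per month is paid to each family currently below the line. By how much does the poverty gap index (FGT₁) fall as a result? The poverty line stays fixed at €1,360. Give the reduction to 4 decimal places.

0.1023

Before: below the line — 9×€200, 4×€220, 36×€320, 26×€480; poverty gap index (FGT₁) = 0.570952.
After the €180 transfer: below the line — 9×€380, 4×€400, 36×€500, 26×€660; poverty gap index (FGT₁) = 0.468617.
Reduction = 0.570952 − 0.468617 = 0.1023.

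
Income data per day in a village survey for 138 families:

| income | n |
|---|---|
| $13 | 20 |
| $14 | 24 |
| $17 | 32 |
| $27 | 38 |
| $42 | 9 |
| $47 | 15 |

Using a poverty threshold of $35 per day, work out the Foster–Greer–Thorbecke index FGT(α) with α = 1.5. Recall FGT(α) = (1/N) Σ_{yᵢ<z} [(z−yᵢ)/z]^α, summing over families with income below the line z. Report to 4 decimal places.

0.2687

Below z: 20×$13, 24×$14, 32×$17, 38×$27 (q = 114 of N = 138).
Relative gaps: (35−13)/35 = 0.6286 (×20); (35−14)/35 = 0.6000 (×24); (35−17)/35 = 0.5143 (×32); (35−27)/35 = 0.2286 (×38).
Raised to α = 1.5: 0.49835 (×20); 0.46476 (×24); 0.36881 (×32); 0.10928 (×38).
Sum = 37.075729; FGT(1.5) = 37.075729 / 138 = 0.2687.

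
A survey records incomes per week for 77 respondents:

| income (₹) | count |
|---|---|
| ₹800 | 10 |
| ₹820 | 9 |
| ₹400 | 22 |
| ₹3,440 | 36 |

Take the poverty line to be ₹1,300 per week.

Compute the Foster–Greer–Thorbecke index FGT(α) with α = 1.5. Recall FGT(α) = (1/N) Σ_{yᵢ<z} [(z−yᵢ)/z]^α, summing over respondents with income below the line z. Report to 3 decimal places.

0.222

Poor units: 22×₹400, 10×₹800, 9×₹820 (q = 41 of N = 77).
Normalized shortfalls: (1300−400)/1300 = 0.6923 (×22); (1300−800)/1300 = 0.3846 (×10); (1300−820)/1300 = 0.3692 (×9).
Raised to α = 1.5: 0.57603 (×22); 0.23853 (×10); 0.22436 (×9).
Sum = 17.077296; FGT(1.5) = 17.077296 / 77 = 0.222.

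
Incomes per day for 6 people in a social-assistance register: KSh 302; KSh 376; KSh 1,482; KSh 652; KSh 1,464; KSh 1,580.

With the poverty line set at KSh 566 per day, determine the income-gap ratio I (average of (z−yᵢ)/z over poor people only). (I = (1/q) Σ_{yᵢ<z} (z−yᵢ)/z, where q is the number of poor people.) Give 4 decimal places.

Below the line: KSh 302, KSh 376 (q = 2 of N = 6).
Shortfall ratios (z−y)/z: 0.4664, 0.3357; sum = 0.802120.
I averages over the q = 2 poor units only: 0.802120 / 2 = 0.4011.

0.4011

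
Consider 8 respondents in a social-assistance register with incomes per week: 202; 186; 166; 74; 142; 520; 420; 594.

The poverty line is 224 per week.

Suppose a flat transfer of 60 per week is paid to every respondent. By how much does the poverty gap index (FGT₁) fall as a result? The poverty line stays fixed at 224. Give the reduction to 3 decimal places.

0.133

Before: below the line — 74, 142, 166, 186, 202; poverty gap index (FGT₁) = 0.19531.
After the 60 transfer: below the line — 134, 202; poverty gap index (FGT₁) = 0.06250.
Reduction = 0.19531 − 0.06250 = 0.133.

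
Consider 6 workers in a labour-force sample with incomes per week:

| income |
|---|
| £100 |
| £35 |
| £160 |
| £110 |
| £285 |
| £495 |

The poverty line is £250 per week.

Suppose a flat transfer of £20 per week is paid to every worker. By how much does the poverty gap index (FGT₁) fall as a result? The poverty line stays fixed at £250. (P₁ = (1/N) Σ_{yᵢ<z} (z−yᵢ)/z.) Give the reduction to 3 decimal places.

Before: below the line — £35, £100, £110, £160; poverty gap index (FGT₁) = 0.39667.
After the £20 transfer: below the line — £55, £120, £130, £180; poverty gap index (FGT₁) = 0.34333.
Reduction = 0.39667 − 0.34333 = 0.053.

0.053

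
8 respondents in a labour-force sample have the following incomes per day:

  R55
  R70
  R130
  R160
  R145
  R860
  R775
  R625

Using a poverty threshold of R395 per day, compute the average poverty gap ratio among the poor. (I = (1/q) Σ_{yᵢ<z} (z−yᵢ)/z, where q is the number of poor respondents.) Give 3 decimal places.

Below z: R55, R70, R130, R145, R160 (q = 5 of N = 8).
Shortfall ratios (z−y)/z: 0.8608, 0.8228, 0.6709, 0.6329, 0.5949; sum = 3.582278.
The income-gap ratio divides by q (the poor only): 3.582278 / 5 = 0.716.

0.716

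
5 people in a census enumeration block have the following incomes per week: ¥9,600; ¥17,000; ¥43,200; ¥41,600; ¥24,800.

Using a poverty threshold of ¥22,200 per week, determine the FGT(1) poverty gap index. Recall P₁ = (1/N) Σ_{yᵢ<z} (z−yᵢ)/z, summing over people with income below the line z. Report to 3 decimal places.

0.160

Below the line: ¥9,600, ¥17,000 (q = 2 of N = 5).
Gap ratios (z−y)/z: (22200−9600)/22200 = 0.5676; (22200−17000)/22200 = 0.2342.
Sum of shortfalls = 0.801802; P₁ averages over all N: 0.801802 / 5 = 0.160.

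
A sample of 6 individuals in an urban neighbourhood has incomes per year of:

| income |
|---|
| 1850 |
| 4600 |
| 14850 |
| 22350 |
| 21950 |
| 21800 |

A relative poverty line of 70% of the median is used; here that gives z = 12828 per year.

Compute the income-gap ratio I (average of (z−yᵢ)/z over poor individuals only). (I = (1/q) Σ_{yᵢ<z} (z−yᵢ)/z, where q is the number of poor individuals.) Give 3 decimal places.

Poor units: 1850, 4600 (q = 2 of N = 6).
Shortfall ratios (z−y)/z: 0.8558, 0.6414; sum = 1.497194.
I averages over the q = 2 poor units only: 1.497194 / 2 = 0.749.

0.749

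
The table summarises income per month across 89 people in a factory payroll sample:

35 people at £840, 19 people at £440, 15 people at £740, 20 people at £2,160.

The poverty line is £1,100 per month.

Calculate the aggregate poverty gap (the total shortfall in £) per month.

£27,040

Incomes under z: 19×£440, 15×£740, 35×£840 (q = 69 of N = 89).
Individual gaps: 19×(1100−440) = 12540; 15×(1100−740) = 5400; 35×(1100−840) = 9100.
Aggregate gap = £27,040.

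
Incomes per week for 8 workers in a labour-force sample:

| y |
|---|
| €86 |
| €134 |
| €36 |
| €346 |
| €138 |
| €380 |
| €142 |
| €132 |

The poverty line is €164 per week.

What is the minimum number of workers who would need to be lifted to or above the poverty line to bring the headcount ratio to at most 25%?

4

Currently q = 6 of N = 8 are below the line (H = 0.750).
A headcount ratio of at most 25% allows at most ⌊0.25 × 8⌋ = 2 poor workers.
So at least 6 − 2 = 4 must be lifted.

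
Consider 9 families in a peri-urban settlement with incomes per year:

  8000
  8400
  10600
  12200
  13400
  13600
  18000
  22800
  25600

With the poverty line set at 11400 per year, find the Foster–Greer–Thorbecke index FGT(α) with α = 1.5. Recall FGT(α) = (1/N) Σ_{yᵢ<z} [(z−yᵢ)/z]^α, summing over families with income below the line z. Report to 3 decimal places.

Below z: 8000, 8400, 10600 (q = 3 of N = 9).
Gap ratios (z−y)/z: (11400−8000)/11400 = 0.2982; (11400−8400)/11400 = 0.2632; (11400−10600)/11400 = 0.0702.
Raised to α = 1.5: 0.16288; 0.13500; 0.01859.
Sum = 0.316465; FGT(1.5) = 0.316465 / 9 = 0.035.

0.035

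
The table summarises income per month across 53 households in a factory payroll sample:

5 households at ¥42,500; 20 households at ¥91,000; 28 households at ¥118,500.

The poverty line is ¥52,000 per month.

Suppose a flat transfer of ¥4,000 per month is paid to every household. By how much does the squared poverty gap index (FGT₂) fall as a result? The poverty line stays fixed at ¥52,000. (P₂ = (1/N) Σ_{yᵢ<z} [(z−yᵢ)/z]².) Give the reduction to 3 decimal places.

Before: below the line — 5×¥42,500; squared poverty gap index (FGT₂) = 0.00315.
After the ¥4,000 transfer: below the line — 5×¥46,500; squared poverty gap index (FGT₂) = 0.00106.
Reduction = 0.00315 − 0.00106 = 0.002.

0.002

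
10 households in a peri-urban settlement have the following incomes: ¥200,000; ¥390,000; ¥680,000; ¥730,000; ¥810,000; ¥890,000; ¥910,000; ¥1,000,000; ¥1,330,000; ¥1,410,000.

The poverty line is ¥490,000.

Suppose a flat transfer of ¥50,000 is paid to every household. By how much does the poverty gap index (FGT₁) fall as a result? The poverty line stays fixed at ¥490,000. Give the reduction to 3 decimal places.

0.020

Before: below the line — ¥200,000, ¥390,000; poverty gap index (FGT₁) = 0.07959.
After the ¥50,000 transfer: below the line — ¥250,000, ¥440,000; poverty gap index (FGT₁) = 0.05918.
Reduction = 0.07959 − 0.05918 = 0.020.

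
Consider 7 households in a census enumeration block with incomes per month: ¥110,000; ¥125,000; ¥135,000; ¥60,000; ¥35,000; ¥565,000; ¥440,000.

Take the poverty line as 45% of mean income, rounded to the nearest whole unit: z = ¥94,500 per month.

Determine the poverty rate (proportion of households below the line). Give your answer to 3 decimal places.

0.286

2 of the 7 households have income below ¥94,500.
H = 2/7 = 0.286.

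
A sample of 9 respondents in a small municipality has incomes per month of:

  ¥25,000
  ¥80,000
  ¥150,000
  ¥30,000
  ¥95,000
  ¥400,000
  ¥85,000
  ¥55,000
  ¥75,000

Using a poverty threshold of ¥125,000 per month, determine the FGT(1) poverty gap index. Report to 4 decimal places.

0.3822

Poor units: ¥25,000, ¥30,000, ¥55,000, ¥75,000, ¥80,000, ¥85,000, ¥95,000 (q = 7 of N = 9).
Relative gaps: (125000−25000)/125000 = 0.8000; (125000−30000)/125000 = 0.7600; (125000−55000)/125000 = 0.5600; (125000−75000)/125000 = 0.4000; (125000−80000)/125000 = 0.3600; (125000−85000)/125000 = 0.3200; (125000−95000)/125000 = 0.2400.
Σ = 3.440000. Dividing by the full population N = 9 gives P₁ = 0.3822.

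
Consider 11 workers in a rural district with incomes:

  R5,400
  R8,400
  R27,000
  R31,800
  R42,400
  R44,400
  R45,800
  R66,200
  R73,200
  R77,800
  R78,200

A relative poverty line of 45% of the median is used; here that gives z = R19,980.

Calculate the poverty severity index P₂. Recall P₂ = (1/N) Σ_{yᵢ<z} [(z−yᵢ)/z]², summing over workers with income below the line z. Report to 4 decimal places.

Poor units: R5,400, R8,400 (q = 2 of N = 11).
Shortfall ratios: (19980−5400)/19980 = 0.7297; (19980−8400)/19980 = 0.5796.
Squared: 0.5325; 0.3359.
Sum = 0.868418; P₂ = 0.868418 / 11 = 0.0789.

0.0789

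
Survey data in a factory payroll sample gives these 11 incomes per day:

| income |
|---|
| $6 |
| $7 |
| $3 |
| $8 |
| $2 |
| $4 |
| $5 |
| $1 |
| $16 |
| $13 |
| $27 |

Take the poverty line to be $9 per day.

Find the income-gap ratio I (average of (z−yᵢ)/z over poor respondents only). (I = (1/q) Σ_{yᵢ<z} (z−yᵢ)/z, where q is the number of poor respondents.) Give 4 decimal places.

Below z: $1, $2, $3, $4, $5, $6, $7, $8 (q = 8 of N = 11).
Shortfall ratios (z−y)/z: 0.8889, 0.7778, 0.6667, 0.5556, 0.4444, 0.3333, 0.2222, 0.1111; sum = 4.000000.
I averages over the q = 8 poor units only: 4.000000 / 8 = 0.5000.

0.5000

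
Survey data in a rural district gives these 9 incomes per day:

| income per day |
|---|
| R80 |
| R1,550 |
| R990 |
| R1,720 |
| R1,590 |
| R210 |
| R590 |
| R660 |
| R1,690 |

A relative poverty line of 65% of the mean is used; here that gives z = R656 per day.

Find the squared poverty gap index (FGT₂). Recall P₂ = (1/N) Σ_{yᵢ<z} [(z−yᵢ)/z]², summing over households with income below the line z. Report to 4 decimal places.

Poor units: R80, R210, R590 (q = 3 of N = 9).
Relative gaps: (656−80)/656 = 0.8780; (656−210)/656 = 0.6799; (656−590)/656 = 0.1006.
Squared: 0.7710; 0.4622; 0.0101.
Sum = 1.243326; P₂ = 1.243326 / 9 = 0.1381.

0.1381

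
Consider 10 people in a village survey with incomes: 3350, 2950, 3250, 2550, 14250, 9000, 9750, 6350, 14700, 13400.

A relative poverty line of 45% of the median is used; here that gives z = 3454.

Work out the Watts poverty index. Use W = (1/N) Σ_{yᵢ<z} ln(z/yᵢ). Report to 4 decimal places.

Below the line: 2550, 2950, 3250, 3350 (q = 4 of N = 10).
ln(z/y) terms: ln(3454/2550) = 0.3034; ln(3454/2950) = 0.1577; ln(3454/3250) = 0.0609; ln(3454/3350) = 0.0306.
W = 0.552618 / 10 = 0.0553.

0.0553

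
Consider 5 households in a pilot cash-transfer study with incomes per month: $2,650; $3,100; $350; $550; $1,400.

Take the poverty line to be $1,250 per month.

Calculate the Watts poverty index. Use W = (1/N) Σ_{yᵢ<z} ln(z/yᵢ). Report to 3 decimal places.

0.419

Below the line: $350, $550 (q = 2 of N = 5).
Log shortfalls: ln(1250/350) = 1.2730; ln(1250/550) = 0.8210.
W = 2.093946 / 5 = 0.419.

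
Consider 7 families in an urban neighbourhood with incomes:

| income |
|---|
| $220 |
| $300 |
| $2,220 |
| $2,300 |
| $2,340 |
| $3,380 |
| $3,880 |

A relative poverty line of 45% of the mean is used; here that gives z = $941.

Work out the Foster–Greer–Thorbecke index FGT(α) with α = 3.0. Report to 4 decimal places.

0.1094

Poor units: $220, $300 (q = 2 of N = 7).
Shortfall ratios: (941−220)/941 = 0.7662; (941−300)/941 = 0.6812.
Raised to α = 3.0: 0.44982; 0.31609.
Sum = 0.765904; FGT(3.0) = 0.765904 / 7 = 0.1094.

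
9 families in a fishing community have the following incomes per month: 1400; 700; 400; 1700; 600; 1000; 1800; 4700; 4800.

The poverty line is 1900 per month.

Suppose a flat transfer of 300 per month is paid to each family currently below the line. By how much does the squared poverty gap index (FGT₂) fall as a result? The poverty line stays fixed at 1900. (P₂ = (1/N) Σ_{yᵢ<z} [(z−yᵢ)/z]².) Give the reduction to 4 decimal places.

0.0874

Before: below the line — 400, 600, 700, 1000, 1400, 1700, 1800; squared poverty gap index (FGT₂) = 0.199754.
After the 300 transfer: below the line — 700, 900, 1000, 1300, 1700; squared poverty gap index (FGT₂) = 0.112342.
Reduction = 0.199754 − 0.112342 = 0.0874.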